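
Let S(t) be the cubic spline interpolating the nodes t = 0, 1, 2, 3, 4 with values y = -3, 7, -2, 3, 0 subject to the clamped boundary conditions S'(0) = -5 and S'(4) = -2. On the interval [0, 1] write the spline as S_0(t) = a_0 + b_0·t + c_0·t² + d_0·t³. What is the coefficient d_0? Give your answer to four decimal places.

With σ_i denoting the second derivative at x_i, h_i = 1, 1, 1, 1, and Δ_i = (y_(i+1) − y_i)/h_i = 10, -9, 5, -3:
  1·σ_0 + 4·σ_1 + 1·σ_2 = 6(Δ_1 - Δ_0) = -114
  1·σ_1 + 4·σ_2 + 1·σ_3 = 6(Δ_2 - Δ_1) = 84
  1·σ_2 + 4·σ_3 + 1·σ_4 = 6(Δ_3 - Δ_2) = -48
Clamped end conditions give two more equations: 2h_0·σ_0 + h_0·σ_1 = 6(Δ_0 - S'(0)) = 90 and h_3·σ_3 + 2h_3·σ_4 = 6(S'(4) - Δ_3) = 6.
Solving the tridiagonal system: σ_0 = 516/7, σ_1 = -402/7, σ_2 = 42, σ_3 = -186/7, σ_4 = 114/7.
On [0, 1], with S_0(t) = a_0 + b_0·t + c_0·t² + d_0·t³: c_0 = σ_0/2 = 258/7, d_0 = (σ_1 - σ_0)/(6h_0) = -153/7, b_0 = Δ_0 - h_0(2σ_0 + σ_1)/6 = -5.

-21.8571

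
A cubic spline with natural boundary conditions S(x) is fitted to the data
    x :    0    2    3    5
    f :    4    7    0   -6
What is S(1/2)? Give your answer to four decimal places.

6.2232

Put M_i = S'' at the i-th knot. Here h = (2, 1, 2) and Δ = (3/2, -7, -3), so the interior equations h_(i-1)·M_(i-1) + 2(h_(i-1)+h_i)·M_i + h_i·M_(i+1) = 6(Δ_i − Δ_(i-1)) read
  2·M_0 + 6·M_1 + 1·M_2 = 6(Δ_1 - Δ_0) = -51
  1·M_1 + 6·M_2 + 2·M_3 = 6(Δ_2 - Δ_1) = 24
Natural end conditions: M_0 = M_3 = 0.
Hence M_0 = 0, M_1 = -66/7, M_2 = 39/7, M_3 = 0.
On [0, 2], S(x) = 4 + 65/14·x + 0·x² - 11/14·x³.
With x = 1/2: S(1/2) = 697/112.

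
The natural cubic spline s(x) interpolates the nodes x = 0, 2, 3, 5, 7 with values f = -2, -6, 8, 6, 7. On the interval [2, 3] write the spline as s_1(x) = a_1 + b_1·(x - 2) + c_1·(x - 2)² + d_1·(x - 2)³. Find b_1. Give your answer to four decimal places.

10.9219

Put M_i = s'' at the i-th knot. Here h = (2, 1, 2, 2) and Δ = (-2, 14, -1, 1/2), so the interior equations h_(i-1)·M_(i-1) + 2(h_(i-1)+h_i)·M_i + h_i·M_(i+1) = 6(Δ_i − Δ_(i-1)) read
  2·M_0 + 6·M_1 + 1·M_2 = 6(Δ_1 - Δ_0) = 96
  1·M_1 + 6·M_2 + 2·M_3 = 6(Δ_2 - Δ_1) = -90
  2·M_2 + 8·M_3 + 2·M_4 = 6(Δ_3 - Δ_2) = 9
Natural end conditions: M_0 = M_4 = 0.
Solving the tridiagonal system: M_0 = 0, M_1 = 2481/128, M_2 = -1299/64, M_3 = 1587/256, M_4 = 0.
On [2, 3], with s_1(x) = a_1 + b_1·(x - 2) + c_1·(x - 2)² + d_1·(x - 2)³: c_1 = M_1/2 = 2481/256, d_1 = (M_2 - M_1)/(6h_1) = -1693/256, b_1 = Δ_1 - h_1(2M_1 + M_2)/6 = 699/64.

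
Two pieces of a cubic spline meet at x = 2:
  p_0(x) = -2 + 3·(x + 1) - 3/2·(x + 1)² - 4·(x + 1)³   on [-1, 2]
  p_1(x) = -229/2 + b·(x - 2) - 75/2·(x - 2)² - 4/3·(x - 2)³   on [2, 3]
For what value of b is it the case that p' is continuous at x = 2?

p_0'(x) = 3 - 3·(x + 1) - 12·(x + 1)², so p_0'(2) = -114. On the right, p_1'(2) = b, so b = -114.

-114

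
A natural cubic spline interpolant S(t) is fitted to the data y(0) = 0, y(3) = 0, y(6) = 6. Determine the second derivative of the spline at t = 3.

Write σ_i for S''(x_i). With h_i = 3, 3 and divided differences Δ_i = 0, 2, the continuity of S' gives the tridiagonal system
  3·σ_0 + 12·σ_1 + 3·σ_2 = 6(Δ_1 - Δ_0) = 12
Natural end conditions: σ_0 = σ_2 = 0.
Hence σ_0 = 0, σ_1 = 1, σ_2 = 0.

1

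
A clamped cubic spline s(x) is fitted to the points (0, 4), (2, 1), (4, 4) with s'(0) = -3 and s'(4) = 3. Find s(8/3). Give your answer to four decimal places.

1.3333

Write σ_i for s''(x_i). With h_i = 2, 2 and divided differences Δ_i = -3/2, 3/2, the continuity of s' gives the tridiagonal system
  2·σ_0 + 8·σ_1 + 2·σ_2 = 6(Δ_1 - Δ_0) = 18
Clamped end conditions give two more equations: 2h_0·σ_0 + h_0·σ_1 = 6(Δ_0 - s'(0)) = 9 and h_1·σ_1 + 2h_1·σ_2 = 6(s'(4) - Δ_1) = 9.
Forward elimination and back-substitution give σ_0 = 3/2, σ_1 = 3/2, σ_2 = 3/2.
On [2, 4], s(x) = 1 + 0·(x - 2) + 3/4·(x - 2)² + 0·(x - 2)³.
With (x - 2) = 2/3: s(8/3) = 4/3.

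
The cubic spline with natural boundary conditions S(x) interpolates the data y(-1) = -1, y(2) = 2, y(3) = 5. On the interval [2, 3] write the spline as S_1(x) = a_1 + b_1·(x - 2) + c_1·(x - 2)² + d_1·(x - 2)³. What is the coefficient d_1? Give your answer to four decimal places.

Let M_i = S''(x_i). Step sizes h_i = 3, 1; slopes of the chords Δ_i = (y_(i+1) - y_i)/h_i = 1, 3.
  3·M_0 + 8·M_1 + 1·M_2 = 6(Δ_1 - Δ_0) = 12
Natural end conditions: M_0 = M_2 = 0.
Forward elimination and back-substitution give M_0 = 0, M_1 = 3/2, M_2 = 0.
On [2, 3], with S_1(x) = a_1 + b_1·(x - 2) + c_1·(x - 2)² + d_1·(x - 2)³: c_1 = M_1/2 = 3/4, d_1 = (M_2 - M_1)/(6h_1) = -1/4, b_1 = Δ_1 - h_1(2M_1 + M_2)/6 = 5/2.

-0.2500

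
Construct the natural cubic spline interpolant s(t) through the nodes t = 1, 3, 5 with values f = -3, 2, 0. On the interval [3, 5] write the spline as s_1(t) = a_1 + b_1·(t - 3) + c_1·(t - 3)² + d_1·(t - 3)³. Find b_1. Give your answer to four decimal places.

Put M_i = s'' at the i-th knot. Here h = (2, 2) and Δ = (5/2, -1), so the interior equations h_(i-1)·M_(i-1) + 2(h_(i-1)+h_i)·M_i + h_i·M_(i+1) = 6(Δ_i − Δ_(i-1)) read
  2·M_0 + 8·M_1 + 2·M_2 = 6(Δ_1 - Δ_0) = -21
Natural end conditions: M_0 = M_2 = 0.
Solving: M_0 = 0, M_1 = -21/8, M_2 = 0.
On [3, 5], with s_1(t) = a_1 + b_1·(t - 3) + c_1·(t - 3)² + d_1·(t - 3)³: c_1 = M_1/2 = -21/16, d_1 = (M_2 - M_1)/(6h_1) = 7/32, b_1 = Δ_1 - h_1(2M_1 + M_2)/6 = 3/4.

0.7500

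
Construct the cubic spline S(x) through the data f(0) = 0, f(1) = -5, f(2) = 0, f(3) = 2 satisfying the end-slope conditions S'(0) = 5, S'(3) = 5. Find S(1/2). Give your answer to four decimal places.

-1.5750

Let M_i = S''(x_i). Step sizes h_i = 1, 1, 1; slopes of the chords Δ_i = (y_(i+1) - y_i)/h_i = -5, 5, 2.
  1·M_0 + 4·M_1 + 1·M_2 = 6(Δ_1 - Δ_0) = 60
  1·M_1 + 4·M_2 + 1·M_3 = 6(Δ_2 - Δ_1) = -18
Clamped end conditions give two more equations: 2h_0·M_0 + h_0·M_1 = 6(Δ_0 - S'(0)) = -60 and h_2·M_2 + 2h_2·M_3 = 6(S'(3) - Δ_2) = 18.
Hence M_0 = -226/5, M_1 = 152/5, M_2 = -82/5, M_3 = 86/5.
On [0, 1], S(x) = 0 + 5·x - 113/5·x² + 63/5·x³.
With x = 1/2: S(1/2) = -63/40.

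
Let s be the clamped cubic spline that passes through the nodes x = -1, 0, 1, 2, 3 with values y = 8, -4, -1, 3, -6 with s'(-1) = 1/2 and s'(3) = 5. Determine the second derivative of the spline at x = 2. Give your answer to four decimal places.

Let m_i = s''(x_i). Step sizes h_i = 1, 1, 1, 1; slopes of the chords Δ_i = (y_(i+1) - y_i)/h_i = -12, 3, 4, -9.
  1·m_0 + 4·m_1 + 1·m_2 = 6(Δ_1 - Δ_0) = 90
  1·m_1 + 4·m_2 + 1·m_3 = 6(Δ_2 - Δ_1) = 6
  1·m_2 + 4·m_3 + 1·m_4 = 6(Δ_3 - Δ_2) = -78
Clamped end conditions give two more equations: 2h_0·m_0 + h_0·m_1 = 6(Δ_0 - s'(-1)) = -75 and h_3·m_3 + 2h_3·m_4 = 6(s'(3) - Δ_3) = 84.
Solving: m_0 = -3111/56, m_1 = 1011/28, m_2 = 9/8, m_3 = -969/28, m_4 = 3321/56.

-34.6071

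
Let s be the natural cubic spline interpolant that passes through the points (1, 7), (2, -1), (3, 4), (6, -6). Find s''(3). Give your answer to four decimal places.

-8.9677

With m_i denoting the second derivative at x_i, h_i = 1, 1, 3, and Δ_i = (y_(i+1) − y_i)/h_i = -8, 5, -10/3:
  1·m_0 + 4·m_1 + 1·m_2 = 6(Δ_1 - Δ_0) = 78
  1·m_1 + 8·m_2 + 3·m_3 = 6(Δ_2 - Δ_1) = -50
Natural end conditions: m_0 = m_3 = 0.
Solving the tridiagonal system: m_0 = 0, m_1 = 674/31, m_2 = -278/31, m_3 = 0.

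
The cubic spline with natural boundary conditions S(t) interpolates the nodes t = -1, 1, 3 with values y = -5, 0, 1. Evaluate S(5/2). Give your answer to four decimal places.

0.9844

Write M_i for S''(x_i). With h_i = 2, 2 and divided differences Δ_i = 5/2, 1/2, the continuity of S' gives the tridiagonal system
  2·M_0 + 8·M_1 + 2·M_2 = 6(Δ_1 - Δ_0) = -12
Natural end conditions: M_0 = M_2 = 0.
Hence M_0 = 0, M_1 = -3/2, M_2 = 0.
On [1, 3], S(t) = 0 + 3/2·(t - 1) - 3/4·(t - 1)² + 1/8·(t - 1)³.
With (t - 1) = 3/2: S(5/2) = 63/64.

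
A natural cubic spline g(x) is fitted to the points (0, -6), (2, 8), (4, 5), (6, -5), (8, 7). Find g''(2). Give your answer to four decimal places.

-5.4911

With σ_i denoting the second derivative at x_i, h_i = 2, 2, 2, 2, and Δ_i = (y_(i+1) − y_i)/h_i = 7, -3/2, -5, 6:
  2·σ_0 + 8·σ_1 + 2·σ_2 = 6(Δ_1 - Δ_0) = -51
  2·σ_1 + 8·σ_2 + 2·σ_3 = 6(Δ_2 - Δ_1) = -21
  2·σ_2 + 8·σ_3 + 2·σ_4 = 6(Δ_3 - Δ_2) = 66
Natural end conditions: σ_0 = σ_4 = 0.
Hence σ_0 = 0, σ_1 = -615/112, σ_2 = -99/28, σ_3 = 1023/112, σ_4 = 0.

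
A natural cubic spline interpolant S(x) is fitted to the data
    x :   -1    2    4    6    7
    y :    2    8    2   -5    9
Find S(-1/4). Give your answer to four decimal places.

Write m_i for S''(x_i). With h_i = 3, 2, 2, 1 and divided differences Δ_i = 2, -3, -7/2, 14, the continuity of S' gives the tridiagonal system
  3·m_0 + 10·m_1 + 2·m_2 = 6(Δ_1 - Δ_0) = -30
  2·m_1 + 8·m_2 + 2·m_3 = 6(Δ_2 - Δ_1) = -3
  2·m_2 + 6·m_3 + 1·m_4 = 6(Δ_3 - Δ_2) = 105
Natural end conditions: m_0 = m_4 = 0.
Hence m_0 = 0, m_1 = -27/13, m_2 = -60/13, m_3 = 495/26, m_4 = 0.
On [-1, 2], S(x) = 2 + 79/26·(x + 1) + 0·(x + 1)² - 3/26·(x + 1)³.
With (x + 1) = 3/4: S(-1/4) = 7039/1664.

4.2302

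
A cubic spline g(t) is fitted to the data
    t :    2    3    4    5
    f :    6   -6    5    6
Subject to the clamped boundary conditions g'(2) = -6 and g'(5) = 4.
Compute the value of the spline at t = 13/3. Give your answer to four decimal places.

6.1975

Put M_i = g'' at the i-th knot. Here h = (1, 1, 1) and Δ = (-12, 11, 1), so the interior equations h_(i-1)·M_(i-1) + 2(h_(i-1)+h_i)·M_i + h_i·M_(i+1) = 6(Δ_i − Δ_(i-1)) read
  1·M_0 + 4·M_1 + 1·M_2 = 6(Δ_1 - Δ_0) = 138
  1·M_1 + 4·M_2 + 1·M_3 = 6(Δ_2 - Δ_1) = -60
Clamped end conditions give two more equations: 2h_0·M_0 + h_0·M_1 = 6(Δ_0 - g'(2)) = -36 and h_2·M_2 + 2h_2·M_3 = 6(g'(5) - Δ_2) = 18.
Solving the tridiagonal system: M_0 = -136/3, M_1 = 164/3, M_2 = -106/3, M_3 = 80/3.
On [4, 5], g(t) = 5 + 25/3·(t - 4) - 53/3·(t - 4)² + 31/3·(t - 4)³.
With (t - 4) = 1/3: g(13/3) = 502/81.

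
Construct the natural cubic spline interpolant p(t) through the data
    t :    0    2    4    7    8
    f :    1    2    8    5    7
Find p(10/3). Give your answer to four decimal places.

Put M_i = p'' at the i-th knot. Here h = (2, 2, 3, 1) and Δ = (1/2, 3, -1, 2), so the interior equations h_(i-1)·M_(i-1) + 2(h_(i-1)+h_i)·M_i + h_i·M_(i+1) = 6(Δ_i − Δ_(i-1)) read
  2·M_0 + 8·M_1 + 2·M_2 = 6(Δ_1 - Δ_0) = 15
  2·M_1 + 10·M_2 + 3·M_3 = 6(Δ_2 - Δ_1) = -24
  3·M_2 + 8·M_3 + 1·M_4 = 6(Δ_3 - Δ_2) = 18
Natural end conditions: M_0 = M_4 = 0.
Solving: M_0 = 0, M_1 = 1557/536, M_2 = -276/67, M_3 = 1017/268, M_4 = 0.
On [2, 4], p(t) = 2 + 653/268·(t - 2) + 1557/1072·(t - 2)² - 1255/2144·(t - 2)³.
With (t - 2) = 4/3: p(10/3) = 11656/1809.

6.4433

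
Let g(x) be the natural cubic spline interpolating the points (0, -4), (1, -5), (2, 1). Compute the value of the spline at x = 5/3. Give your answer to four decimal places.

-1.5185

With M_i denoting the second derivative at x_i, h_i = 1, 1, and Δ_i = (y_(i+1) − y_i)/h_i = -1, 6:
  1·M_0 + 4·M_1 + 1·M_2 = 6(Δ_1 - Δ_0) = 42
Natural end conditions: M_0 = M_2 = 0.
Solving: M_0 = 0, M_1 = 21/2, M_2 = 0.
On [1, 2], g(x) = -5 + 5/2·(x - 1) + 21/4·(x - 1)² - 7/4·(x - 1)³.
With (x - 1) = 2/3: g(5/3) = -41/27.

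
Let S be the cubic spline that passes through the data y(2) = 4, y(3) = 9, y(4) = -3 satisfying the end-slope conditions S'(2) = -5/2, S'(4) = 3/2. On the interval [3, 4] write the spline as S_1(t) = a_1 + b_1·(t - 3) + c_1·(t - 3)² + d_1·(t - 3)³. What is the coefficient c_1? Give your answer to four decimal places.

Put M_i = S'' at the i-th knot. Here h = (1, 1) and Δ = (5, -12), so the interior equations h_(i-1)·M_(i-1) + 2(h_(i-1)+h_i)·M_i + h_i·M_(i+1) = 6(Δ_i − Δ_(i-1)) read
  1·M_0 + 4·M_1 + 1·M_2 = 6(Δ_1 - Δ_0) = -102
Clamped end conditions give two more equations: 2h_0·M_0 + h_0·M_1 = 6(Δ_0 - S'(2)) = 45 and h_1·M_1 + 2h_1·M_2 = 6(S'(4) - Δ_1) = 81.
Hence M_0 = 50, M_1 = -55, M_2 = 68.
On [3, 4], with S_1(t) = a_1 + b_1·(t - 3) + c_1·(t - 3)² + d_1·(t - 3)³: c_1 = M_1/2 = -55/2, d_1 = (M_2 - M_1)/(6h_1) = 41/2, b_1 = Δ_1 - h_1(2M_1 + M_2)/6 = -5.

-27.5000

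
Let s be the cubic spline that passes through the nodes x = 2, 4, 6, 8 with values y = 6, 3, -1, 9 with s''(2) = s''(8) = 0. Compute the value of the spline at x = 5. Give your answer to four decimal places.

Write M_i for s''(x_i). With h_i = 2, 2, 2 and divided differences Δ_i = -3/2, -2, 5, the continuity of s' gives the tridiagonal system
  2·M_0 + 8·M_1 + 2·M_2 = 6(Δ_1 - Δ_0) = -3
  2·M_1 + 8·M_2 + 2·M_3 = 6(Δ_2 - Δ_1) = 42
Natural end conditions: M_0 = M_3 = 0.
Solving the tridiagonal system: M_0 = 0, M_1 = -9/5, M_2 = 57/10, M_3 = 0.
On [4, 6], s(x) = 3 - 27/10·(x - 4) - 9/10·(x - 4)² + 5/8·(x - 4)³.
With (x - 4) = 1: s(5) = 1/40.

0.0250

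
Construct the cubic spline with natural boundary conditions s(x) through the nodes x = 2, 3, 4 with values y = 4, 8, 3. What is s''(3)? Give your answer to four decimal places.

Write m_i for s''(x_i). With h_i = 1, 1 and divided differences Δ_i = 4, -5, the continuity of s' gives the tridiagonal system
  1·m_0 + 4·m_1 + 1·m_2 = 6(Δ_1 - Δ_0) = -54
Natural end conditions: m_0 = m_2 = 0.
Hence m_0 = 0, m_1 = -27/2, m_2 = 0.

-13.5000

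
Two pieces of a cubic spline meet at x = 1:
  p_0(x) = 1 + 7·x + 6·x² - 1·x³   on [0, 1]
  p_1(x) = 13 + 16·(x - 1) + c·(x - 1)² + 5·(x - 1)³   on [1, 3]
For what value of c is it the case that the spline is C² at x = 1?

3

p_0''(x) = 12 - 6·x, so p_0''(1) = 6. On the right, p_1''(1) = 2c, so c = 3.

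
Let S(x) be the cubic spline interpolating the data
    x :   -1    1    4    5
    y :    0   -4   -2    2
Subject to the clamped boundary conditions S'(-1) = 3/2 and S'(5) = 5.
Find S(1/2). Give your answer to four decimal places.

With M_i denoting the second derivative at x_i, h_i = 2, 3, 1, and Δ_i = (y_(i+1) − y_i)/h_i = -2, 2/3, 4:
  2·M_0 + 10·M_1 + 3·M_2 = 6(Δ_1 - Δ_0) = 16
  3·M_1 + 8·M_2 + 1·M_3 = 6(Δ_2 - Δ_1) = 20
Clamped end conditions give two more equations: 2h_0·M_0 + h_0·M_1 = 6(Δ_0 - S'(-1)) = -21 and h_2·M_2 + 2h_2·M_3 = 6(S'(5) - Δ_2) = 6.
Hence M_0 = -254/39, M_1 = 197/78, M_2 = 49/39, M_3 = 185/78.
On [-1, 1], S(x) = 0 + 3/2·(x + 1) - 127/39·(x + 1)² + 235/312·(x + 1)³.
With (x + 1) = 3/2: S(1/2) = -2109/832.

-2.5349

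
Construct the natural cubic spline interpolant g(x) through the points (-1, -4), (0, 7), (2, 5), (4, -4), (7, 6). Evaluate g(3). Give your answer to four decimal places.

-0.4904

With M_i denoting the second derivative at x_i, h_i = 1, 2, 2, 3, and Δ_i = (y_(i+1) − y_i)/h_i = 11, -1, -9/2, 10/3:
  1·M_0 + 6·M_1 + 2·M_2 = 6(Δ_1 - Δ_0) = -72
  2·M_1 + 8·M_2 + 2·M_3 = 6(Δ_2 - Δ_1) = -21
  2·M_2 + 10·M_3 + 3·M_4 = 6(Δ_3 - Δ_2) = 47
Natural end conditions: M_0 = M_4 = 0.
Hence M_0 = 0, M_1 = -152/13, M_2 = -12/13, M_3 = 127/26, M_4 = 0.
On [2, 4], g(x) = 5 - 215/39·(x - 2) - 6/13·(x - 2)² + 151/312·(x - 2)³.
With (x - 2) = 1: g(3) = -51/104.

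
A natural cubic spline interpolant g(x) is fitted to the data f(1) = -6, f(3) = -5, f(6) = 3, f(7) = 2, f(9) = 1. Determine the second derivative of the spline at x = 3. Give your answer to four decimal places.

Put M_i = g'' at the i-th knot. Here h = (2, 3, 1, 2) and Δ = (1/2, 8/3, -1, -1/2), so the interior equations h_(i-1)·M_(i-1) + 2(h_(i-1)+h_i)·M_i + h_i·M_(i+1) = 6(Δ_i − Δ_(i-1)) read
  2·M_0 + 10·M_1 + 3·M_2 = 6(Δ_1 - Δ_0) = 13
  3·M_1 + 8·M_2 + 1·M_3 = 6(Δ_2 - Δ_1) = -22
  1·M_2 + 6·M_3 + 2·M_4 = 6(Δ_3 - Δ_2) = 3
Natural end conditions: M_0 = M_4 = 0.
Solving: M_0 = 0, M_1 = 127/52, M_2 = -99/26, M_3 = 59/52, M_4 = 0.

2.4423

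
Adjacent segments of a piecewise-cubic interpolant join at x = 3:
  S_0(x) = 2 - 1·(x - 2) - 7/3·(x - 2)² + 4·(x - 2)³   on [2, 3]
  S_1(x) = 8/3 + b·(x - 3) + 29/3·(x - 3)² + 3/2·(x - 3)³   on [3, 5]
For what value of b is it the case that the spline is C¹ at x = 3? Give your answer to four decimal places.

6.3333

S_0'(x) = -1 - 14/3·(x - 2) + 12·(x - 2)², so S_0'(3) = 19/3. On the right, S_1'(3) = b, so b = 19/3.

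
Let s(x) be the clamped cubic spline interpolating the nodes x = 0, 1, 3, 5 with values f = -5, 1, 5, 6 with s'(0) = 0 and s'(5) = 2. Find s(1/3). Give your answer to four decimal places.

Let M_i = s''(x_i). Step sizes h_i = 1, 2, 2; slopes of the chords Δ_i = (y_(i+1) - y_i)/h_i = 6, 2, 1/2.
  1·M_0 + 6·M_1 + 2·M_2 = 6(Δ_1 - Δ_0) = -24
  2·M_1 + 8·M_2 + 2·M_3 = 6(Δ_2 - Δ_1) = -9
Clamped end conditions give two more equations: 2h_0·M_0 + h_0·M_1 = 6(Δ_0 - s'(0)) = 36 and h_2·M_2 + 2h_2·M_3 = 6(s'(5) - Δ_2) = 9.
Solving the tridiagonal system: M_0 = 503/23, M_1 = -178/23, M_2 = 13/46, M_3 = 97/46.
On [0, 1], s(x) = -5 + 0·x + 503/46·x² - 227/46·x³.
With x = 1/3: s(1/3) = -2464/621.

-3.9678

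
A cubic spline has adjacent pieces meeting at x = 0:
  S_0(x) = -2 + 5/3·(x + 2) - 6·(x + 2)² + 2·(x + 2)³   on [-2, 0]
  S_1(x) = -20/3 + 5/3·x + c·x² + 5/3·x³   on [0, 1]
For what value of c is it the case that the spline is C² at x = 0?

S_0''(x) = -12 + 12·(x + 2), so S_0''(0) = 12. On the right, S_1''(0) = 2c, so c = 6.

6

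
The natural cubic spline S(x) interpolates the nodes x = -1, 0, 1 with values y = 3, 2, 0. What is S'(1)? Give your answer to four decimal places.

-2.2500

With M_i denoting the second derivative at x_i, h_i = 1, 1, and Δ_i = (y_(i+1) − y_i)/h_i = -1, -2:
  1·M_0 + 4·M_1 + 1·M_2 = 6(Δ_1 - Δ_0) = -6
Natural end conditions: M_0 = M_2 = 0.
Solving: M_0 = 0, M_1 = -3/2, M_2 = 0.
On [0, 1], S'(x) = b_1 + 2c_1·x + 3d_1·x² with b_1 = Δ_1 - h_1(2M_1 + M_2)/6 = -3/2, c_1 = M_1/2 = -3/4, d_1 = (M_2 - M_1)/(6h_1) = 1/4. So S'(1) = -9/4.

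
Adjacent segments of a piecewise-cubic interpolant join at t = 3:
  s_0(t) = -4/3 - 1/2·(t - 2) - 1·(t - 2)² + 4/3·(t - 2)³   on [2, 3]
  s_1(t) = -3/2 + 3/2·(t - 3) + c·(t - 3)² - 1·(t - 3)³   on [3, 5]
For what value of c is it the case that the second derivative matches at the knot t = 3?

3

s_0''(t) = -2 + 8·(t - 2), so s_0''(3) = 6. On the right, s_1''(3) = 2c, so c = 3.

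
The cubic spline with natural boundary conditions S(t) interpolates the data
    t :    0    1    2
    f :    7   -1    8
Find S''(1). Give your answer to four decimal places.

Put M_i = S'' at the i-th knot. Here h = (1, 1) and Δ = (-8, 9), so the interior equations h_(i-1)·M_(i-1) + 2(h_(i-1)+h_i)·M_i + h_i·M_(i+1) = 6(Δ_i − Δ_(i-1)) read
  1·M_0 + 4·M_1 + 1·M_2 = 6(Δ_1 - Δ_0) = 102
Natural end conditions: M_0 = M_2 = 0.
Forward elimination and back-substitution give M_0 = 0, M_1 = 51/2, M_2 = 0.

25.5000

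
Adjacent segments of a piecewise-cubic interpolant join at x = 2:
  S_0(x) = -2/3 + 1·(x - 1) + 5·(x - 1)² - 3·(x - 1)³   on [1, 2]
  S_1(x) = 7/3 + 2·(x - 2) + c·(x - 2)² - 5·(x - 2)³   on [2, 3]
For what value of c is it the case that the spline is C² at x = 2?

S_0''(x) = 10 - 18·(x - 1), so S_0''(2) = -8. On the right, S_1''(2) = 2c, so c = -4.

-4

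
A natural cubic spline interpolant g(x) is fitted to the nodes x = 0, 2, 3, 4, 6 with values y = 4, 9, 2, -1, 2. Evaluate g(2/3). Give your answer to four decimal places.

7.8036

Let m_i = g''(x_i). Step sizes h_i = 2, 1, 1, 2; slopes of the chords Δ_i = (y_(i+1) - y_i)/h_i = 5/2, -7, -3, 3/2.
  2·m_0 + 6·m_1 + 1·m_2 = 6(Δ_1 - Δ_0) = -57
  1·m_1 + 4·m_2 + 1·m_3 = 6(Δ_2 - Δ_1) = 24
  1·m_2 + 6·m_3 + 2·m_4 = 6(Δ_3 - Δ_2) = 27
Natural end conditions: m_0 = m_4 = 0.
Forward elimination and back-substitution give m_0 = 0, m_1 = -119/11, m_2 = 87/11, m_3 = 35/11, m_4 = 0.
On [0, 2], g(x) = 4 + 403/66·x + 0·x² - 119/132·x³.
With x = 2/3: g(2/3) = 6953/891.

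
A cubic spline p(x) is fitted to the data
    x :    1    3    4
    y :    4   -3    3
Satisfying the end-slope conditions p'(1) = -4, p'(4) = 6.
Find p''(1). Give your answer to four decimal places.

Write σ_i for p''(x_i). With h_i = 2, 1 and divided differences Δ_i = -7/2, 6, the continuity of p' gives the tridiagonal system
  2·σ_0 + 6·σ_1 + 1·σ_2 = 6(Δ_1 - Δ_0) = 57
Clamped end conditions give two more equations: 2h_0·σ_0 + h_0·σ_1 = 6(Δ_0 - p'(1)) = 3 and h_1·σ_1 + 2h_1·σ_2 = 6(p'(4) - Δ_1) = 0.
Forward elimination and back-substitution give σ_0 = -65/12, σ_1 = 37/3, σ_2 = -37/6.

-5.4167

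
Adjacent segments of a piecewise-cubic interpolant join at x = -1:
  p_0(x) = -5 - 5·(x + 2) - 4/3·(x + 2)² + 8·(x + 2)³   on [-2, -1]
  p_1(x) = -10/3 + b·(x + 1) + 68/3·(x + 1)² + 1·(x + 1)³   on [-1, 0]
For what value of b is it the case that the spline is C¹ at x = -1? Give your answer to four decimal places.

16.3333

p_0'(x) = -5 - 8/3·(x + 2) + 24·(x + 2)², so p_0'(-1) = 49/3. On the right, p_1'(-1) = b, so b = 49/3.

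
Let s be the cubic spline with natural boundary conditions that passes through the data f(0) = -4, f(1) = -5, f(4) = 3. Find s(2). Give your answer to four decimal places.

-3.8611

Let M_i = s''(x_i). Step sizes h_i = 1, 3; slopes of the chords Δ_i = (y_(i+1) - y_i)/h_i = -1, 8/3.
  1·M_0 + 8·M_1 + 3·M_2 = 6(Δ_1 - Δ_0) = 22
Natural end conditions: M_0 = M_2 = 0.
Forward elimination and back-substitution give M_0 = 0, M_1 = 11/4, M_2 = 0.
On [1, 4], s(x) = -5 - 1/12·(x - 1) + 11/8·(x - 1)² - 11/72·(x - 1)³.
With (x - 1) = 1: s(2) = -139/36.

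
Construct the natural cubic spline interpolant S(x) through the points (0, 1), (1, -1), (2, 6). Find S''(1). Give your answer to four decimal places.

Write m_i for S''(x_i). With h_i = 1, 1 and divided differences Δ_i = -2, 7, the continuity of S' gives the tridiagonal system
  1·m_0 + 4·m_1 + 1·m_2 = 6(Δ_1 - Δ_0) = 54
Natural end conditions: m_0 = m_2 = 0.
Solving the tridiagonal system: m_0 = 0, m_1 = 27/2, m_2 = 0.

13.5000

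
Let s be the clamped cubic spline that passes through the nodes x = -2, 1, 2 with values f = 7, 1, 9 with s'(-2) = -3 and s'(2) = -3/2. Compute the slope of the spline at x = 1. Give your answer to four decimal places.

9.1875

With M_i denoting the second derivative at x_i, h_i = 3, 1, and Δ_i = (y_(i+1) − y_i)/h_i = -2, 8:
  3·M_0 + 8·M_1 + 1·M_2 = 6(Δ_1 - Δ_0) = 60
Clamped end conditions give two more equations: 2h_0·M_0 + h_0·M_1 = 6(Δ_0 - s'(-2)) = 6 and h_1·M_1 + 2h_1·M_2 = 6(s'(2) - Δ_1) = -57.
Hence M_0 = -49/8, M_1 = 57/4, M_2 = -285/8.
On [1, 2], s'(x) = b_1 + 2c_1·(x - 1) + 3d_1·(x - 1)² with b_1 = Δ_1 - h_1(2M_1 + M_2)/6 = 147/16, c_1 = M_1/2 = 57/8, d_1 = (M_2 - M_1)/(6h_1) = -133/16. So s'(1) = 147/16.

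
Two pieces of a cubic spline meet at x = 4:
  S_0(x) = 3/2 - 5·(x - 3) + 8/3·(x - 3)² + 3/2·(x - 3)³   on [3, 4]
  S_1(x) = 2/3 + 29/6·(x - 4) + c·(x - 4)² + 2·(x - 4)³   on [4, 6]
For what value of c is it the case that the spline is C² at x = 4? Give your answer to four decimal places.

S_0''(x) = 16/3 + 9·(x - 3), so S_0''(4) = 43/3. On the right, S_1''(4) = 2c, so c = 43/6.

7.1667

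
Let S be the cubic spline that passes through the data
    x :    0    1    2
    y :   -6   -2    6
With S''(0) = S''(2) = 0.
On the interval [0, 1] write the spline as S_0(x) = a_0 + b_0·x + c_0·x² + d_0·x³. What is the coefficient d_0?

With M_i denoting the second derivative at x_i, h_i = 1, 1, and Δ_i = (y_(i+1) − y_i)/h_i = 4, 8:
  1·M_0 + 4·M_1 + 1·M_2 = 6(Δ_1 - Δ_0) = 24
Natural end conditions: M_0 = M_2 = 0.
Forward elimination and back-substitution give M_0 = 0, M_1 = 6, M_2 = 0.
On [0, 1], with S_0(x) = a_0 + b_0·x + c_0·x² + d_0·x³: c_0 = M_0/2 = 0, d_0 = (M_1 - M_0)/(6h_0) = 1, b_0 = Δ_0 - h_0(2M_0 + M_1)/6 = 3.

1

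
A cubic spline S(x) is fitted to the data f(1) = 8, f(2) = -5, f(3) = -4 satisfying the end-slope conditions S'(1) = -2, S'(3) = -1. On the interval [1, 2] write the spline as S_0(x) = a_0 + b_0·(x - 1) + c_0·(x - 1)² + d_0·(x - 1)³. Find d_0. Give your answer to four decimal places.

Write M_i for S''(x_i). With h_i = 1, 1 and divided differences Δ_i = -13, 1, the continuity of S' gives the tridiagonal system
  1·M_0 + 4·M_1 + 1·M_2 = 6(Δ_1 - Δ_0) = 84
Clamped end conditions give two more equations: 2h_0·M_0 + h_0·M_1 = 6(Δ_0 - S'(1)) = -66 and h_1·M_1 + 2h_1·M_2 = 6(S'(3) - Δ_1) = -12.
Solving the tridiagonal system: M_0 = -107/2, M_1 = 41, M_2 = -53/2.
On [1, 2], with S_0(x) = a_0 + b_0·(x - 1) + c_0·(x - 1)² + d_0·(x - 1)³: c_0 = M_0/2 = -107/4, d_0 = (M_1 - M_0)/(6h_0) = 63/4, b_0 = Δ_0 - h_0(2M_0 + M_1)/6 = -2.

15.7500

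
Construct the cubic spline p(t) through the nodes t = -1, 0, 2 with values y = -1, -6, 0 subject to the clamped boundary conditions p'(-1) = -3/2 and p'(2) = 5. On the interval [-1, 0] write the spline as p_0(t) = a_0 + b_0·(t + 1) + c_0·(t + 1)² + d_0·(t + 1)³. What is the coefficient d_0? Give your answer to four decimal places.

With M_i denoting the second derivative at x_i, h_i = 1, 2, and Δ_i = (y_(i+1) − y_i)/h_i = -5, 3:
  1·M_0 + 6·M_1 + 2·M_2 = 6(Δ_1 - Δ_0) = 48
Clamped end conditions give two more equations: 2h_0·M_0 + h_0·M_1 = 6(Δ_0 - p'(-1)) = -21 and h_1·M_1 + 2h_1·M_2 = 6(p'(2) - Δ_1) = 12.
Forward elimination and back-substitution give M_0 = -49/3, M_1 = 35/3, M_2 = -17/6.
On [-1, 0], with p_0(t) = a_0 + b_0·(t + 1) + c_0·(t + 1)² + d_0·(t + 1)³: c_0 = M_0/2 = -49/6, d_0 = (M_1 - M_0)/(6h_0) = 14/3, b_0 = Δ_0 - h_0(2M_0 + M_1)/6 = -3/2.

4.6667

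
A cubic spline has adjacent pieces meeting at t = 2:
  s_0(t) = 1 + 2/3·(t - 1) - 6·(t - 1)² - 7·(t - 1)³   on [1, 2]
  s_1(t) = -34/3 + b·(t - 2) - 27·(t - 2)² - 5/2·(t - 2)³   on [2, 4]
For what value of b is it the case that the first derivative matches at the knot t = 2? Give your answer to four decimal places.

s_0'(t) = 2/3 - 12·(t - 1) - 21·(t - 1)², so s_0'(2) = -97/3. On the right, s_1'(2) = b, so b = -97/3.

-32.3333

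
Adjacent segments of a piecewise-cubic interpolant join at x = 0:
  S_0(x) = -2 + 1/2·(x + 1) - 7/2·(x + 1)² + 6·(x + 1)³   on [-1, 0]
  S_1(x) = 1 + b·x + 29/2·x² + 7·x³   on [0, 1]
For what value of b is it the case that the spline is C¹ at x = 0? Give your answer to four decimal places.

S_0'(x) = 1/2 - 7·(x + 1) + 18·(x + 1)², so S_0'(0) = 23/2. On the right, S_1'(0) = b, so b = 23/2.

11.5000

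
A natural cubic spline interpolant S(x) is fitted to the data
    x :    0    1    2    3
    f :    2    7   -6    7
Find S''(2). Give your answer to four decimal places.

48.8000

Let M_i = S''(x_i). Step sizes h_i = 1, 1, 1; slopes of the chords Δ_i = (y_(i+1) - y_i)/h_i = 5, -13, 13.
  1·M_0 + 4·M_1 + 1·M_2 = 6(Δ_1 - Δ_0) = -108
  1·M_1 + 4·M_2 + 1·M_3 = 6(Δ_2 - Δ_1) = 156
Natural end conditions: M_0 = M_3 = 0.
Hence M_0 = 0, M_1 = -196/5, M_2 = 244/5, M_3 = 0.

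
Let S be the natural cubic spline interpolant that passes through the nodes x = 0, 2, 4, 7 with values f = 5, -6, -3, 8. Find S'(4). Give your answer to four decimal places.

3.4035

Let σ_i = S''(x_i). Step sizes h_i = 2, 2, 3; slopes of the chords Δ_i = (y_(i+1) - y_i)/h_i = -11/2, 3/2, 11/3.
  2·σ_0 + 8·σ_1 + 2·σ_2 = 6(Δ_1 - Δ_0) = 42
  2·σ_1 + 10·σ_2 + 3·σ_3 = 6(Δ_2 - Δ_1) = 13
Natural end conditions: σ_0 = σ_3 = 0.
Forward elimination and back-substitution give σ_0 = 0, σ_1 = 197/38, σ_2 = 5/19, σ_3 = 0.
On [4, 7], S'(x) = b_2 + 2c_2·(x - 4) + 3d_2·(x - 4)² with b_2 = Δ_2 - h_2(2σ_2 + σ_3)/6 = 194/57, c_2 = σ_2/2 = 5/38, d_2 = (σ_3 - σ_2)/(6h_2) = -5/342. So S'(4) = 194/57.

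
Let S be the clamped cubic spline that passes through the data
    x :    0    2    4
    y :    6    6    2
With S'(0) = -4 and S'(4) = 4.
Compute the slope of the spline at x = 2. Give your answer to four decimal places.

With m_i denoting the second derivative at x_i, h_i = 2, 2, and Δ_i = (y_(i+1) − y_i)/h_i = 0, -2:
  2·m_0 + 8·m_1 + 2·m_2 = 6(Δ_1 - Δ_0) = -12
Clamped end conditions give two more equations: 2h_0·m_0 + h_0·m_1 = 6(Δ_0 - S'(0)) = 24 and h_1·m_1 + 2h_1·m_2 = 6(S'(4) - Δ_1) = 36.
Solving: m_0 = 19/2, m_1 = -7, m_2 = 25/2.
On [2, 4], S'(x) = b_1 + 2c_1·(x - 2) + 3d_1·(x - 2)² with b_1 = Δ_1 - h_1(2m_1 + m_2)/6 = -3/2, c_1 = m_1/2 = -7/2, d_1 = (m_2 - m_1)/(6h_1) = 13/8. So S'(2) = -3/2.

-1.5000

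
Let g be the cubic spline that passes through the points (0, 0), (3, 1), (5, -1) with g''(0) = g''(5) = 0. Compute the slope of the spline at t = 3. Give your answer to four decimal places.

-0.4667

Put m_i = g'' at the i-th knot. Here h = (3, 2) and Δ = (1/3, -1), so the interior equations h_(i-1)·m_(i-1) + 2(h_(i-1)+h_i)·m_i + h_i·m_(i+1) = 6(Δ_i − Δ_(i-1)) read
  3·m_0 + 10·m_1 + 2·m_2 = 6(Δ_1 - Δ_0) = -8
Natural end conditions: m_0 = m_2 = 0.
Forward elimination and back-substitution give m_0 = 0, m_1 = -4/5, m_2 = 0.
On [3, 5], g'(t) = b_1 + 2c_1·(t - 3) + 3d_1·(t - 3)² with b_1 = Δ_1 - h_1(2m_1 + m_2)/6 = -7/15, c_1 = m_1/2 = -2/5, d_1 = (m_2 - m_1)/(6h_1) = 1/15. So g'(3) = -7/15.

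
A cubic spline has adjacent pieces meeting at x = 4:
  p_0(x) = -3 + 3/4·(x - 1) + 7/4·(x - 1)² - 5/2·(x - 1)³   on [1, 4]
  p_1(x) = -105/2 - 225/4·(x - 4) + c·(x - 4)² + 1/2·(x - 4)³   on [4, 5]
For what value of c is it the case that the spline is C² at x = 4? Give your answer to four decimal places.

p_0''(x) = 7/2 - 15·(x - 1), so p_0''(4) = -83/2. On the right, p_1''(4) = 2c, so c = -83/4.

-20.7500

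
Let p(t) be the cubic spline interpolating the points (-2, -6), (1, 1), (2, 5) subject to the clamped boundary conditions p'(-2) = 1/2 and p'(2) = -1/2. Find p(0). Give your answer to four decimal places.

Let σ_i = p''(x_i). Step sizes h_i = 3, 1; slopes of the chords Δ_i = (y_(i+1) - y_i)/h_i = 7/3, 4.
  3·σ_0 + 8·σ_1 + 1·σ_2 = 6(Δ_1 - Δ_0) = 10
Clamped end conditions give two more equations: 2h_0·σ_0 + h_0·σ_1 = 6(Δ_0 - p'(-2)) = 11 and h_1·σ_1 + 2h_1·σ_2 = 6(p'(2) - Δ_1) = -27.
Solving: σ_0 = 1/3, σ_1 = 3, σ_2 = -15.
On [-2, 1], p(t) = -6 + 1/2·(t + 2) + 1/6·(t + 2)² + 4/27·(t + 2)³.
With (t + 2) = 2: p(0) = -85/27.

-3.1481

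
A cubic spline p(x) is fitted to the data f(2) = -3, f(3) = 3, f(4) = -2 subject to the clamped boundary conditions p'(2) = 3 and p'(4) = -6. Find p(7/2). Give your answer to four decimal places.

1.4375

Put σ_i = p'' at the i-th knot. Here h = (1, 1) and Δ = (6, -5), so the interior equations h_(i-1)·σ_(i-1) + 2(h_(i-1)+h_i)·σ_i + h_i·σ_(i+1) = 6(Δ_i − Δ_(i-1)) read
  1·σ_0 + 4·σ_1 + 1·σ_2 = 6(Δ_1 - Δ_0) = -66
Clamped end conditions give two more equations: 2h_0·σ_0 + h_0·σ_1 = 6(Δ_0 - p'(2)) = 18 and h_1·σ_1 + 2h_1·σ_2 = 6(p'(4) - Δ_1) = -6.
Hence σ_0 = 21, σ_1 = -24, σ_2 = 9.
On [3, 4], p(x) = 3 + 3/2·(x - 3) - 12·(x - 3)² + 11/2·(x - 3)³.
With (x - 3) = 1/2: p(7/2) = 23/16.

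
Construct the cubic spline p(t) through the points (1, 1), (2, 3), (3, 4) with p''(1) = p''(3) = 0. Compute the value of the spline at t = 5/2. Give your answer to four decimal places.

3.5938

With m_i denoting the second derivative at x_i, h_i = 1, 1, and Δ_i = (y_(i+1) − y_i)/h_i = 2, 1:
  1·m_0 + 4·m_1 + 1·m_2 = 6(Δ_1 - Δ_0) = -6
Natural end conditions: m_0 = m_2 = 0.
Hence m_0 = 0, m_1 = -3/2, m_2 = 0.
On [2, 3], p(t) = 3 + 3/2·(t - 2) - 3/4·(t - 2)² + 1/4·(t - 2)³.
With (t - 2) = 1/2: p(5/2) = 115/32.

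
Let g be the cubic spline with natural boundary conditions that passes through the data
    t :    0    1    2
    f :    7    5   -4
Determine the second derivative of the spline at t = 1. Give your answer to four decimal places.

-10.5000

Write m_i for g''(x_i). With h_i = 1, 1 and divided differences Δ_i = -2, -9, the continuity of g' gives the tridiagonal system
  1·m_0 + 4·m_1 + 1·m_2 = 6(Δ_1 - Δ_0) = -42
Natural end conditions: m_0 = m_2 = 0.
Hence m_0 = 0, m_1 = -21/2, m_2 = 0.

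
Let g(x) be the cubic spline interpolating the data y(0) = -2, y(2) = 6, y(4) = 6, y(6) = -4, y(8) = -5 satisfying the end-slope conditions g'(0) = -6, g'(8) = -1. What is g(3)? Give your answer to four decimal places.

8.5201

Let σ_i = g''(x_i). Step sizes h_i = 2, 2, 2, 2; slopes of the chords Δ_i = (y_(i+1) - y_i)/h_i = 4, 0, -5, -1/2.
  2·σ_0 + 8·σ_1 + 2·σ_2 = 6(Δ_1 - Δ_0) = -24
  2·σ_1 + 8·σ_2 + 2·σ_3 = 6(Δ_2 - Δ_1) = -30
  2·σ_2 + 8·σ_3 + 2·σ_4 = 6(Δ_3 - Δ_2) = 27
Clamped end conditions give two more equations: 2h_0·σ_0 + h_0·σ_1 = 6(Δ_0 - g'(0)) = 60 and h_3·σ_3 + 2h_3·σ_4 = 6(g'(8) - Δ_3) = -3.
Hence σ_0 = 2059/112, σ_1 = -379/56, σ_2 = -53/16, σ_3 = 281/56, σ_4 = -365/112.
On [2, 4], g(x) = 6 + 629/112·(x - 2) - 379/112·(x - 2)² + 129/448·(x - 2)³.
With (x - 2) = 1: g(3) = 3817/448.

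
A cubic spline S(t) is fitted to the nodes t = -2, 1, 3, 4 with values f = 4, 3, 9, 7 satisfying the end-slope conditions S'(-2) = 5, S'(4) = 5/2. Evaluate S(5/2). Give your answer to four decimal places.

8.7188

Let M_i = S''(x_i). Step sizes h_i = 3, 2, 1; slopes of the chords Δ_i = (y_(i+1) - y_i)/h_i = -1/3, 3, -2.
  3·M_0 + 10·M_1 + 2·M_2 = 6(Δ_1 - Δ_0) = 20
  2·M_1 + 6·M_2 + 1·M_3 = 6(Δ_2 - Δ_1) = -30
Clamped end conditions give two more equations: 2h_0·M_0 + h_0·M_1 = 6(Δ_0 - S'(-2)) = -32 and h_2·M_2 + 2h_2·M_3 = 6(S'(4) - Δ_2) = 27.
Hence M_0 = -26/3, M_1 = 20/3, M_2 = -31/3, M_3 = 56/3.
On [1, 3], S(t) = 3 + 2·(t - 1) + 10/3·(t - 1)² - 17/12·(t - 1)³.
With (t - 1) = 3/2: S(5/2) = 279/32.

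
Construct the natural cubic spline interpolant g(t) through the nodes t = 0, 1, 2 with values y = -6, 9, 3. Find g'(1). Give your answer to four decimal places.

Put σ_i = g'' at the i-th knot. Here h = (1, 1) and Δ = (15, -6), so the interior equations h_(i-1)·σ_(i-1) + 2(h_(i-1)+h_i)·σ_i + h_i·σ_(i+1) = 6(Δ_i − Δ_(i-1)) read
  1·σ_0 + 4·σ_1 + 1·σ_2 = 6(Δ_1 - Δ_0) = -126
Natural end conditions: σ_0 = σ_2 = 0.
Forward elimination and back-substitution give σ_0 = 0, σ_1 = -63/2, σ_2 = 0.
On [1, 2], g'(t) = b_1 + 2c_1·(t - 1) + 3d_1·(t - 1)² with b_1 = Δ_1 - h_1(2σ_1 + σ_2)/6 = 9/2, c_1 = σ_1/2 = -63/4, d_1 = (σ_2 - σ_1)/(6h_1) = 21/4. So g'(1) = 9/2.

4.5000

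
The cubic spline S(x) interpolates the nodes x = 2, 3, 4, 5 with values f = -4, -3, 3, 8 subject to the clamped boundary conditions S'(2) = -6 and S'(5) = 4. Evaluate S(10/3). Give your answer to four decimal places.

-1.1037

Put M_i = S'' at the i-th knot. Here h = (1, 1, 1) and Δ = (1, 6, 5), so the interior equations h_(i-1)·M_(i-1) + 2(h_(i-1)+h_i)·M_i + h_i·M_(i+1) = 6(Δ_i − Δ_(i-1)) read
  1·M_0 + 4·M_1 + 1·M_2 = 6(Δ_1 - Δ_0) = 30
  1·M_1 + 4·M_2 + 1·M_3 = 6(Δ_2 - Δ_1) = -6
Clamped end conditions give two more equations: 2h_0·M_0 + h_0·M_1 = 6(Δ_0 - S'(2)) = 42 and h_2·M_2 + 2h_2·M_3 = 6(S'(5) - Δ_2) = -6.
Forward elimination and back-substitution give M_0 = 292/15, M_1 = 46/15, M_2 = -26/15, M_3 = -32/15.
On [3, 4], S(x) = -3 + 79/15·(x - 3) + 23/15·(x - 3)² - 4/5·(x - 3)³.
With (x - 3) = 1/3: S(10/3) = -149/135.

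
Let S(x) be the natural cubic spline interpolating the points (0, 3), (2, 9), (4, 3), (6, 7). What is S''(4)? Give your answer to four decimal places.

With M_i denoting the second derivative at x_i, h_i = 2, 2, 2, and Δ_i = (y_(i+1) − y_i)/h_i = 3, -3, 2:
  2·M_0 + 8·M_1 + 2·M_2 = 6(Δ_1 - Δ_0) = -36
  2·M_1 + 8·M_2 + 2·M_3 = 6(Δ_2 - Δ_1) = 30
Natural end conditions: M_0 = M_3 = 0.
Hence M_0 = 0, M_1 = -29/5, M_2 = 26/5, M_3 = 0.

5.2000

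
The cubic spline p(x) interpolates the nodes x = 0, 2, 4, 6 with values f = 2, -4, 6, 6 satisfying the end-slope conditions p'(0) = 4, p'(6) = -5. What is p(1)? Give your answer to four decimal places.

Let σ_i = p''(x_i). Step sizes h_i = 2, 2, 2; slopes of the chords Δ_i = (y_(i+1) - y_i)/h_i = -3, 5, 0.
  2·σ_0 + 8·σ_1 + 2·σ_2 = 6(Δ_1 - Δ_0) = 48
  2·σ_1 + 8·σ_2 + 2·σ_3 = 6(Δ_2 - Δ_1) = -30
Clamped end conditions give two more equations: 2h_0·σ_0 + h_0·σ_1 = 6(Δ_0 - p'(0)) = -42 and h_2·σ_2 + 2h_2·σ_3 = 6(p'(6) - Δ_2) = -30.
Solving the tridiagonal system: σ_0 = -81/5, σ_1 = 57/5, σ_2 = -27/5, σ_3 = -24/5.
On [0, 2], p(x) = 2 + 4·x - 81/10·x² + 23/10·x³.
With x = 1: p(1) = 1/5.

0.2000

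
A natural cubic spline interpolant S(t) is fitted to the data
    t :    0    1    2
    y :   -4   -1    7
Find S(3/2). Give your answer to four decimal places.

Put M_i = S'' at the i-th knot. Here h = (1, 1) and Δ = (3, 8), so the interior equations h_(i-1)·M_(i-1) + 2(h_(i-1)+h_i)·M_i + h_i·M_(i+1) = 6(Δ_i − Δ_(i-1)) read
  1·M_0 + 4·M_1 + 1·M_2 = 6(Δ_1 - Δ_0) = 30
Natural end conditions: M_0 = M_2 = 0.
Forward elimination and back-substitution give M_0 = 0, M_1 = 15/2, M_2 = 0.
On [1, 2], S(t) = -1 + 11/2·(t - 1) + 15/4·(t - 1)² - 5/4·(t - 1)³.
With (t - 1) = 1/2: S(3/2) = 81/32.

2.5313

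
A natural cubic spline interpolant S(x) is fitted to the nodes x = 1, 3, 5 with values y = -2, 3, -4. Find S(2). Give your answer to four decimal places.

Put M_i = S'' at the i-th knot. Here h = (2, 2) and Δ = (5/2, -7/2), so the interior equations h_(i-1)·M_(i-1) + 2(h_(i-1)+h_i)·M_i + h_i·M_(i+1) = 6(Δ_i − Δ_(i-1)) read
  2·M_0 + 8·M_1 + 2·M_2 = 6(Δ_1 - Δ_0) = -36
Natural end conditions: M_0 = M_2 = 0.
Solving the tridiagonal system: M_0 = 0, M_1 = -9/2, M_2 = 0.
On [1, 3], S(x) = -2 + 4·(x - 1) + 0·(x - 1)² - 3/8·(x - 1)³.
With (x - 1) = 1: S(2) = 13/8.

1.6250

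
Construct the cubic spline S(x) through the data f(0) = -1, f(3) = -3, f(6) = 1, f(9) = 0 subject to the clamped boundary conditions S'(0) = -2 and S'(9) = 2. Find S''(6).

-2

Write σ_i for S''(x_i). With h_i = 3, 3, 3 and divided differences Δ_i = -2/3, 4/3, -1/3, the continuity of S' gives the tridiagonal system
  3·σ_0 + 12·σ_1 + 3·σ_2 = 6(Δ_1 - Δ_0) = 12
  3·σ_1 + 12·σ_2 + 3·σ_3 = 6(Δ_2 - Δ_1) = -10
Clamped end conditions give two more equations: 2h_0·σ_0 + h_0·σ_1 = 6(Δ_0 - S'(0)) = 8 and h_2·σ_2 + 2h_2·σ_3 = 6(S'(9) - Δ_2) = 14.
Forward elimination and back-substitution give σ_0 = 2/3, σ_1 = 4/3, σ_2 = -2, σ_3 = 10/3.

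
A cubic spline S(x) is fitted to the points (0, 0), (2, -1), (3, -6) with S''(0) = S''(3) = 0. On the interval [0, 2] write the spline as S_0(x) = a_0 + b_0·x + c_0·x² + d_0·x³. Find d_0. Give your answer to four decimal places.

-0.3750

Let m_i = S''(x_i). Step sizes h_i = 2, 1; slopes of the chords Δ_i = (y_(i+1) - y_i)/h_i = -1/2, -5.
  2·m_0 + 6·m_1 + 1·m_2 = 6(Δ_1 - Δ_0) = -27
Natural end conditions: m_0 = m_2 = 0.
Solving the tridiagonal system: m_0 = 0, m_1 = -9/2, m_2 = 0.
On [0, 2], with S_0(x) = a_0 + b_0·x + c_0·x² + d_0·x³: c_0 = m_0/2 = 0, d_0 = (m_1 - m_0)/(6h_0) = -3/8, b_0 = Δ_0 - h_0(2m_0 + m_1)/6 = 1.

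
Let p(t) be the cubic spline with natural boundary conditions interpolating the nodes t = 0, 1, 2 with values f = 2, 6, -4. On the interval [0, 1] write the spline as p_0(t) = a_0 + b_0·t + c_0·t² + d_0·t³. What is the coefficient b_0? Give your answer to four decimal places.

Put m_i = p'' at the i-th knot. Here h = (1, 1) and Δ = (4, -10), so the interior equations h_(i-1)·m_(i-1) + 2(h_(i-1)+h_i)·m_i + h_i·m_(i+1) = 6(Δ_i − Δ_(i-1)) read
  1·m_0 + 4·m_1 + 1·m_2 = 6(Δ_1 - Δ_0) = -84
Natural end conditions: m_0 = m_2 = 0.
Solving the tridiagonal system: m_0 = 0, m_1 = -21, m_2 = 0.
On [0, 1], with p_0(t) = a_0 + b_0·t + c_0·t² + d_0·t³: c_0 = m_0/2 = 0, d_0 = (m_1 - m_0)/(6h_0) = -7/2, b_0 = Δ_0 - h_0(2m_0 + m_1)/6 = 15/2.

7.5000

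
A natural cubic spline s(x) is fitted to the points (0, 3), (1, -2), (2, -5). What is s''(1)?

3

Put M_i = s'' at the i-th knot. Here h = (1, 1) and Δ = (-5, -3), so the interior equations h_(i-1)·M_(i-1) + 2(h_(i-1)+h_i)·M_i + h_i·M_(i+1) = 6(Δ_i − Δ_(i-1)) read
  1·M_0 + 4·M_1 + 1·M_2 = 6(Δ_1 - Δ_0) = 12
Natural end conditions: M_0 = M_2 = 0.
Hence M_0 = 0, M_1 = 3, M_2 = 0.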